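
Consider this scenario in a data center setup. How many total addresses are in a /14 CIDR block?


Given: CIDR prefix /14
Host bits = 32 - 14 = 18
Total addresses = 2^18 = 262144

262144


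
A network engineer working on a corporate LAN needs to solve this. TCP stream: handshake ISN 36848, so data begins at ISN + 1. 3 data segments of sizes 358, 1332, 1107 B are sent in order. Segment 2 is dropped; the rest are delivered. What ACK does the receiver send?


SYN uses sequence number 36848; first data byte = ISN + 1 = 36849.
Segment 1: SEQ = 36849, len = 358 B, covers [36849, 37206]
Segment 2: SEQ = 37207, len = 1332 B, covers [37207, 38538] [LOST]
Segment 3: SEQ = 38539, len = 1107 B, covers [38539, 39645]
In-order data received: bytes [36849, 37206] (segments 1..1).
Segment 2 missing -> gap begins at byte 37207; later segments buffered out of order.
Cumulative ACK = next expected in-order byte = 36849 + 358 = 37207

37207


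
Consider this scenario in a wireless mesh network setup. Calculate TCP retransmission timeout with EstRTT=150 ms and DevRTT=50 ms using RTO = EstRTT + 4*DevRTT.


Given: EstRTT = 150 ms, DevRTT = 50 ms
Timeout = EstRTT + 4 * DevRTT
4 * DevRTT = 4 * 50 = 200
Timeout = 150 + 200 = 350 ms

350


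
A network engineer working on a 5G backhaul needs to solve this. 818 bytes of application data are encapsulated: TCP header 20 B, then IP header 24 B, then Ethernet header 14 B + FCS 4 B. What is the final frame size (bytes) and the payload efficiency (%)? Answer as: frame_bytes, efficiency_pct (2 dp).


TCP segment = 818 + 20 = 838 B
IP packet = 838 + 24 = 862 B
Ethernet frame = 862 + 14 + 4 = 880 B
Efficiency = app / frame = 818 / 880 = 0.929545 = 92.9545% -> 92.95% (2 dp)

880, 92.95


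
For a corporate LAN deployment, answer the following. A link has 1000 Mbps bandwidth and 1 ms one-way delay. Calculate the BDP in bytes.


Given: bandwidth = 1000 Mbps, delay = 1 ms
BDP in bits = 1000 * 10^6 * 1 / 1000
BDP in bits = 1000000
BDP in bytes = 1000000 / 8 = 125000

125000


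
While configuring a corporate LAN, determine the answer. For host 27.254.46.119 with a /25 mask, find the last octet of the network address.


Given: IP = 27.254.46.119, prefix = /25
Subnet mask = 255.255.255.128
Last octet of IP: 119
Last octet of mask: 128
Network last octet = 119 AND 128 = 0

0


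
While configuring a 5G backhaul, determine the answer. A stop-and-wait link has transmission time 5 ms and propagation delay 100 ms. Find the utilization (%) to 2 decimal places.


Given: Ttrans = 5 ms, Tprop = 100 ms
RTT = 2 * Tprop = 2 * 100 = 200 ms
U = Ttrans / (Ttrans + RTT)
U = 5 / (5 + 200)
U = 5 / 205 = 0.02439
U% = 2.44%

2.44


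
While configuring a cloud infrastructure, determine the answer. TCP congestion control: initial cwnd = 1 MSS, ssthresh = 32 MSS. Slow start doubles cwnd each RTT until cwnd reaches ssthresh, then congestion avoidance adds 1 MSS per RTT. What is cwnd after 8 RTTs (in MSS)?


RTT 0: cwnd = 1 MSS (initial)
RTT 1: cwnd = 2 MSS (slow start, doubled)
RTT 2: cwnd = 4 MSS (slow start, doubled)
RTT 3: cwnd = 8 MSS (slow start, doubled)
RTT 4: cwnd = 16 MSS (slow start, doubled)
RTT 5: cwnd = 32 MSS (slow start, doubled)
RTT 6: cwnd = 33 MSS (congestion avoidance, +1)
RTT 7: cwnd = 34 MSS (congestion avoidance, +1)
RTT 8: cwnd = 35 MSS (congestion avoidance, +1)

35


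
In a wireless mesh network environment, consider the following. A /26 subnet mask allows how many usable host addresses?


Given: subnet mask /26
Host bits = 32 - 26 = 6
Total addresses = 2^6 = 64
Usable hosts = 64 - 2 (network + broadcast) = 62

62


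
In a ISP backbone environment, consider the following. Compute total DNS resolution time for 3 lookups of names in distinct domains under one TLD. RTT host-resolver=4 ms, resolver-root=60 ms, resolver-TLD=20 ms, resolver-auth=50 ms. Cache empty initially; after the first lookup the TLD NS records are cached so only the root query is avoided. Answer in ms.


Lookup 1 (cold cache): local + root + TLD + auth = 4 + 60 + 20 + 50 = 134 ms
Lookups 2..3 (TLD NS cached -> skip root; new domain -> still ask TLD and auth): local + TLD + auth = 4 + 20 + 50 = 74 ms each
Remaining 2 lookups: 2 * 74 = 148 ms
Total = 134 + 148 = 282 ms

282


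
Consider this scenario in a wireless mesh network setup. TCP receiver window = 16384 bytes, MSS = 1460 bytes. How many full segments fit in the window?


Given: RWND = 16384 bytes, MSS = 1460 bytes
Full segments = floor(RWND / MSS)
Full segments = floor(16384 / 1460)
Full segments = floor(11.2219) = 11

11


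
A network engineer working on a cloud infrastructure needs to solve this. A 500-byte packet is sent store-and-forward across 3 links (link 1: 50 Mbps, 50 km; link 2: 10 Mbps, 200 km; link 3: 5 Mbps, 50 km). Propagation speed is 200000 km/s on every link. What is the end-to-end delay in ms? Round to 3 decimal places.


Packet = 500 bytes = 4000 bits. Store-and-forward: sum (t_trans + t_prop) per link.
Link 1: t_trans = 4000/(50*10^6) s = 0.0800 ms; t_prop = 50/200000 s = 0.2500 ms; subtotal = 0.3300 ms
Link 2: t_trans = 4000/(10*10^6) s = 0.4000 ms; t_prop = 200/200000 s = 1.0000 ms; subtotal = 1.4000 ms
Link 3: t_trans = 4000/(5*10^6) s = 0.8000 ms; t_prop = 50/200000 s = 0.2500 ms; subtotal = 1.0500 ms
End-to-end = 0.3300 + 1.4000 + 1.0500 = 2.7800 ms -> 2.780 ms (3 dp)

2.780


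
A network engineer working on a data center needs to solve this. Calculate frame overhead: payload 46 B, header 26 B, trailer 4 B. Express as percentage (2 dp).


Given: payload = 46 B, header = 26 B, trailer = 4 B
Overhead bytes = header + trailer = 26 + 4 = 30
Total frame = payload + overhead = 46 + 30 = 76
Overhead % = 30 / 76 * 100 = 39.4737% -> 39.47% (2 dp)

39.47


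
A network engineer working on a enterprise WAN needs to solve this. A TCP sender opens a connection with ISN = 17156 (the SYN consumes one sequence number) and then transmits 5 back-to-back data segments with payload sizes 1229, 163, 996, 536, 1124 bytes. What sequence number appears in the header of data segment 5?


The SYN occupies sequence number ISN = 17156, so the first data byte is ISN + 1 = 17157.
SEQ of data segment i = (ISN + 1) + sum of payload sizes of segments 1..i-1.
Segment 1: SEQ = 17157, payload = 1229 bytes
Segment 2: SEQ = 18386, payload = 163 bytes
Segment 3: SEQ = 18549, payload = 996 bytes
Segment 4: SEQ = 19545, payload = 536 bytes
Segment 5: SEQ = 20081, payload = 1124 bytes
SEQ of segment 5 = 17157 + 1229 + 163 + 996 + 536 = 20081

20081


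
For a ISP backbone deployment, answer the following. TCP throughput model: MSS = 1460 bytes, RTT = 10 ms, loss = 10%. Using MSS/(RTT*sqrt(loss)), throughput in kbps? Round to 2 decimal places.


Given: MSS = 1460 bytes, RTT = 10 ms, loss = 10%
RTT in seconds = 10 / 1000 = 0.01
Loss rate = 10% = 0.1
sqrt(loss) = sqrt(0.1) = 0.316227766017
Throughput (bytes/s) = 1460 / (0.01 * 0.316227766017) = 461692.5384
Throughput (kbps) = 461692.5384 * 8 / 1000 = 3693.540307 -> 3693.54 kbps (2 dp)

3693.54


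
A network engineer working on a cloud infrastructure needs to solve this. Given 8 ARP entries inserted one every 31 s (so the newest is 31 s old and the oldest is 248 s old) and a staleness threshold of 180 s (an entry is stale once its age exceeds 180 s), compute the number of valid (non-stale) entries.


Ages are k * 248/8 s for k = 1..8 (spacing = 31.0000 s).
Entry k is valid iff k * 248/8 <= 180 iff k <= 8 * 180 / 248 = 5.8065
n_valid = floor(5.8065) = 5
(n_stale = 8 - 5 = 3)

5


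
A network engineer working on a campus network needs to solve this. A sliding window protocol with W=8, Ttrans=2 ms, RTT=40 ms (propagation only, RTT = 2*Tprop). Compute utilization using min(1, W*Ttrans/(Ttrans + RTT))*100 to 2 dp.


Given: W = 8, Ttrans = 2 ms, RTT = 40 ms (= 2 * Tprop, Tprop = 20 ms)
Cycle time = Ttrans + RTT = 2 + 40 = 42 ms (first packet sent until its ACK returns)
W * Ttrans = 8 * 2 = 16 ms of sending per cycle
W * Ttrans / (Ttrans + RTT) = 16 / 42 = 0.380952
U = min(1, 0.380952) = 0.380952
U% = 38.10%

38.10


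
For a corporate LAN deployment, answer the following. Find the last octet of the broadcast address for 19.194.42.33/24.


Given: IP = 19.194.42.33, prefix = /24
Host bits = 32 - 24 = 8
Network last octet = 33 AND mask = 0
Host part size = 2^8 - 1 = 255
Broadcast last octet = 0 OR 255 = 255

255


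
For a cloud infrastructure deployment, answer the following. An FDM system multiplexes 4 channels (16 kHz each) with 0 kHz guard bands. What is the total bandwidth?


Given: 4 channels, 16 kHz each, guard = 0 kHz
Channel bandwidth = 4 * 16 = 64 kHz
Guard bands = 3 gaps * 0 kHz = 0 kHz
Total = 64 + 0 = 64 kHz

64


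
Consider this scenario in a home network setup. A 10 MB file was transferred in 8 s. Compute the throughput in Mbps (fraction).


Given: file = 10 MB, time = 8 s
File in Mb = 10 * 8 = 80 Mb
Throughput = 80 / 8 Mbps
Throughput = 10 Mbps

10


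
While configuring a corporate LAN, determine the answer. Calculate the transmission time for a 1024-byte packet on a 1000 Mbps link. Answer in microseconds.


Given: packet = 1024 bytes, bandwidth = 1000 Mbps
Packet in bits = 1024 * 8 = 8192 bits
Bandwidth = 1000 * 10^6 = 1000000000 bps
Time = 8192 / 1000000000 seconds
Time in us = 8192 * 10^6 / 1000000000 = 8.192

8.192


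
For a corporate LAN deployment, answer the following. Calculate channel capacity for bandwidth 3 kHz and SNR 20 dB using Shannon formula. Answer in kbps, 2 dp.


Given: B = 3 kHz, SNR = 20 dB
SNR linear = 10^(20/10) = 100
1 + SNR = 101
log2(101) = 6.6582114828
C = 3 * 1000 * 6.6582114828 = 19974.6344 bps
C = 19.974634 kbps -> 19.97 kbps (2 dp)

19.97


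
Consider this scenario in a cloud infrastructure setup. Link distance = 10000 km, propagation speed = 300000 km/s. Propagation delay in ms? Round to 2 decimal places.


Given: distance = 10000 km, speed = 300000 km/s
Delay = distance / speed = 10000 / 300000 seconds
Delay in ms = 10000 * 1000 / 300000
Delay = 33.3333 ms
Rounded to 2 dp = 33.33 ms

33.33


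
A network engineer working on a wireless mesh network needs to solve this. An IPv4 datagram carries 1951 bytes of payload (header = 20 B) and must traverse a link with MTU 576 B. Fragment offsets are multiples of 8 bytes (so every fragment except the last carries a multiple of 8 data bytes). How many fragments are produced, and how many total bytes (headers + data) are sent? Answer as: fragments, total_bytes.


Max data per non-final fragment = floor((MTU - header)/8)*8 = floor((576 - 20)/8)*8 = floor(556/8)*8 = 552 B
Final fragment needs no 8-byte alignment: it can carry up to MTU - header = 556 B
Non-final fragments needed = ceil((payload - 556) / 552) = ceil(1395/552) = ceil(2.5272) = 3
Number of fragments = 3 + 1 = 4
Fragment sizes (data): 3 * 552 B + 295 B (last, 295 <= 556 OK)
Total bytes sent = payload + n_frags * header = 1951 + 4*20 = 1951 + 80 = 2031 B

4, 2031


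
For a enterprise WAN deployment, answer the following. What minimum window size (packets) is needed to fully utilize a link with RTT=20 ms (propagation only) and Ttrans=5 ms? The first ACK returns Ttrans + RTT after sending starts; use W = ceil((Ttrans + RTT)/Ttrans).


Given: Ttrans = 5 ms, RTT = 20 ms (= 2 * Tprop, Tprop = 10 ms)
Time until first ACK returns = Ttrans + RTT = 5 + 20 = 25 ms
Need W * Ttrans >= Ttrans + RTT  ->  W >= (Ttrans + RTT) / Ttrans
(Ttrans + RTT) / Ttrans = 25 / 5 = 5
W_min = ceil(5) = 5

5


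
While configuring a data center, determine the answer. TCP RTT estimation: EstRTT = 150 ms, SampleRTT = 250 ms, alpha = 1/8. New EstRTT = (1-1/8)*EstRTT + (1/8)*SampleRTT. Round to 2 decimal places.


Given: EstRTT = 150 ms, SampleRTT = 250 ms, alpha = 1/8
New EstRTT = (1 - alpha) * EstRTT + alpha * SampleRTT
(7/8) * 150 = 131.25
(1/8) * 250 = 31.25
New EstRTT = 131.25 + 31.25 = 162.5 ms -> 162.50 ms (2 dp)

162.50


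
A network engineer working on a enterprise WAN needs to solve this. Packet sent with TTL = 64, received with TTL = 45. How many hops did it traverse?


Given: initial TTL = 64, received TTL = 45
Hops = initial TTL - received TTL
Hops = 64 - 45 = 19

19


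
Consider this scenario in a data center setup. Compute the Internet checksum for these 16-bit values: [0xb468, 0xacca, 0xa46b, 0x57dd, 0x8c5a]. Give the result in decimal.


Given words: [0xb468, 0xacca, 0xa46b, 0x57dd, 0x8c5a]
Step 1: Sum all words
Raw sum = 46184 + 44234 + 42091 + 22493 + 35930 = 190932
Step 2: Fold carry: (59860 + 2) = 59862
One's complement = ~59862 & 0xFFFF = 5673

5673


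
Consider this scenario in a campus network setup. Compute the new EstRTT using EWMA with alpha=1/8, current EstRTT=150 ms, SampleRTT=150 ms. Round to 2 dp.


Given: EstRTT = 150 ms, SampleRTT = 150 ms, alpha = 1/8
New EstRTT = (1 - alpha) * EstRTT + alpha * SampleRTT
(7/8) * 150 = 131.25
(1/8) * 150 = 18.75
New EstRTT = 131.25 + 18.75 = 150 ms -> 150.00 ms (2 dp)

150.00


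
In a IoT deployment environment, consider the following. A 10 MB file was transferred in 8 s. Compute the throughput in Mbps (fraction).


Given: file = 10 MB, time = 8 s
File in Mb = 10 * 8 = 80 Mb
Throughput = 80 / 8 Mbps
Throughput = 10 Mbps

10


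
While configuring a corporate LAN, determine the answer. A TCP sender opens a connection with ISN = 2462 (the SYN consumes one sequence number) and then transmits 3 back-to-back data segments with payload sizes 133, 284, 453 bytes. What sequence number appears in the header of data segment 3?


The SYN occupies sequence number ISN = 2462, so the first data byte is ISN + 1 = 2463.
SEQ of data segment i = (ISN + 1) + sum of payload sizes of segments 1..i-1.
Segment 1: SEQ = 2463, payload = 133 bytes
Segment 2: SEQ = 2596, payload = 284 bytes
Segment 3: SEQ = 2880, payload = 453 bytes
SEQ of segment 3 = 2463 + 133 + 284 = 2880

2880


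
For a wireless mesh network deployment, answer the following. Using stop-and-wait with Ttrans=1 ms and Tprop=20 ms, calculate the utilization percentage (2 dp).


Given: Ttrans = 1 ms, Tprop = 20 ms
RTT = 2 * Tprop = 2 * 20 = 40 ms
U = Ttrans / (Ttrans + RTT)
U = 1 / (1 + 40)
U = 1 / 41 = 0.02439
U% = 2.44%

2.44


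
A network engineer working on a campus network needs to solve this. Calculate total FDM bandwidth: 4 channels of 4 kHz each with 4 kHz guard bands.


Given: 4 channels, 4 kHz each, guard = 4 kHz
Channel bandwidth = 4 * 4 = 16 kHz
Guard bands = 3 gaps * 4 kHz = 12 kHz
Total = 16 + 12 = 28 kHz

28


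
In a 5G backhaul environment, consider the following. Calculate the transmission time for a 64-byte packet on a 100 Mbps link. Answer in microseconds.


Given: packet = 64 bytes, bandwidth = 100 Mbps
Packet in bits = 64 * 8 = 512 bits
Bandwidth = 100 * 10^6 = 100000000 bps
Time = 512 / 100000000 seconds
Time in us = 512 * 10^6 / 100000000 = 5.12

5.12


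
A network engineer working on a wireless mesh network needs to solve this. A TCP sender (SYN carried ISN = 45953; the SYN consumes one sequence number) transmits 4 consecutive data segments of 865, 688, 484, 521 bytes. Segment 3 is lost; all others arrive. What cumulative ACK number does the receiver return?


SYN uses sequence number 45953; first data byte = ISN + 1 = 45954.
Segment 1: SEQ = 45954, len = 865 B, covers [45954, 46818]
Segment 2: SEQ = 46819, len = 688 B, covers [46819, 47506]
Segment 3: SEQ = 47507, len = 484 B, covers [47507, 47990] [LOST]
Segment 4: SEQ = 47991, len = 521 B, covers [47991, 48511]
In-order data received: bytes [45954, 47506] (segments 1..2).
Segment 3 missing -> gap begins at byte 47507; later segments buffered out of order.
Cumulative ACK = next expected in-order byte = 45954 + 865 + 688 = 47507

47507


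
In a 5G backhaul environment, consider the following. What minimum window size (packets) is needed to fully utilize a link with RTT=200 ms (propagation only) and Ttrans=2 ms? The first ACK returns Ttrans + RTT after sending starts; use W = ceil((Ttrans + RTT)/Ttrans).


Given: Ttrans = 2 ms, RTT = 200 ms (= 2 * Tprop, Tprop = 100 ms)
Time until first ACK returns = Ttrans + RTT = 2 + 200 = 202 ms
Need W * Ttrans >= Ttrans + RTT  ->  W >= (Ttrans + RTT) / Ttrans
(Ttrans + RTT) / Ttrans = 202 / 2 = 101
W_min = ceil(101) = 101

101


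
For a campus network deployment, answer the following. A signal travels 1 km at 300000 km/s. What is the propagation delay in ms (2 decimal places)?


Given: distance = 1 km, speed = 300000 km/s
Delay = distance / speed = 1 / 300000 seconds
Delay in ms = 1 * 1000 / 300000
Delay = 0.0033 ms
Rounded to 2 dp = 0.00 ms

0.00


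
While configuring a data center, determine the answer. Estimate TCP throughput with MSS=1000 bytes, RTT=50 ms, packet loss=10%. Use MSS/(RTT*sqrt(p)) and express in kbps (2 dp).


Given: MSS = 1000 bytes, RTT = 50 ms, loss = 10%
RTT in seconds = 50 / 1000 = 0.05
Loss rate = 10% = 0.1
sqrt(loss) = sqrt(0.1) = 0.316227766017
Throughput (bytes/s) = 1000 / (0.05 * 0.316227766017) = 63245.5532
Throughput (kbps) = 63245.5532 * 8 / 1000 = 505.964426 -> 505.96 kbps (2 dp)

505.96


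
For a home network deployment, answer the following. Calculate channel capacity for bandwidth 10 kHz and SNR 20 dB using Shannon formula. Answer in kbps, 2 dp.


Given: B = 10 kHz, SNR = 20 dB
SNR linear = 10^(20/10) = 100
1 + SNR = 101
log2(101) = 6.6582114828
C = 10 * 1000 * 6.6582114828 = 66582.1148 bps
C = 66.582115 kbps -> 66.58 kbps (2 dp)

66.58


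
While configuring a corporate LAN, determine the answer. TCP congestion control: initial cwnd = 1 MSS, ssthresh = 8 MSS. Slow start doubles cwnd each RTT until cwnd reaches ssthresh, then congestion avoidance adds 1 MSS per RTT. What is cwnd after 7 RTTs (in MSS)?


RTT 0: cwnd = 1 MSS (initial)
RTT 1: cwnd = 2 MSS (slow start, doubled)
RTT 2: cwnd = 4 MSS (slow start, doubled)
RTT 3: cwnd = 8 MSS (slow start, doubled)
RTT 4: cwnd = 9 MSS (congestion avoidance, +1)
RTT 5: cwnd = 10 MSS (congestion avoidance, +1)
RTT 6: cwnd = 11 MSS (congestion avoidance, +1)
RTT 7: cwnd = 12 MSS (congestion avoidance, +1)

12


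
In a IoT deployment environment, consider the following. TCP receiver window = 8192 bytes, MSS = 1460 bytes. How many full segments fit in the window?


Given: RWND = 8192 bytes, MSS = 1460 bytes
Full segments = floor(RWND / MSS)
Full segments = floor(8192 / 1460)
Full segments = floor(5.611) = 5

5


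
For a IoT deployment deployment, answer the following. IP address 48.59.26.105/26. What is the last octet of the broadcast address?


Given: IP = 48.59.26.105, prefix = /26
Host bits = 32 - 26 = 6
Network last octet = 105 AND mask = 64
Host part size = 2^6 - 1 = 63
Broadcast last octet = 64 OR 63 = 127

127


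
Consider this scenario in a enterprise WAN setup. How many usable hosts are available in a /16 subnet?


Given: subnet mask /16
Host bits = 32 - 16 = 16
Total addresses = 2^16 = 65536
Usable hosts = 65536 - 2 (network + broadcast) = 65534

65534


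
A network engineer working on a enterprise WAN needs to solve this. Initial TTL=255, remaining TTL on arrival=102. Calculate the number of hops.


Given: initial TTL = 255, received TTL = 102
Hops = initial TTL - received TTL
Hops = 255 - 102 = 153

153


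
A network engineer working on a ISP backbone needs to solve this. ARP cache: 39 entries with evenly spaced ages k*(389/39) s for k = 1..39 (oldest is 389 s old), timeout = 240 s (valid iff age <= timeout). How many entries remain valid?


Ages are k * 389/39 s for k = 1..39 (spacing = 9.9744 s).
Entry k is valid iff k * 389/39 <= 240 iff k <= 39 * 240 / 389 = 24.0617
n_valid = floor(24.0617) = 24
(n_stale = 39 - 24 = 15)

24


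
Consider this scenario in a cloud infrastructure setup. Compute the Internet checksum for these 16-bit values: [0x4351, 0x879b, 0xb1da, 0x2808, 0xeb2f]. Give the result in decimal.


Given words: [0x4351, 0x879b, 0xb1da, 0x2808, 0xeb2f]
Step 1: Sum all words
Raw sum = 17233 + 34715 + 45530 + 10248 + 60207 = 167933
Step 2: Fold carry: (36861 + 2) = 36863
One's complement = ~36863 & 0xFFFF = 28672

28672


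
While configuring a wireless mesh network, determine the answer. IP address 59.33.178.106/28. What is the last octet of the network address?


Given: IP = 59.33.178.106, prefix = /28
Subnet mask = 255.255.255.240
Last octet of IP: 106
Last octet of mask: 240
Network last octet = 106 AND 240 = 96

96


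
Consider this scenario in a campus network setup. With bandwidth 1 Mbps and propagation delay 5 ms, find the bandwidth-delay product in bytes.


Given: bandwidth = 1 Mbps, delay = 5 ms
BDP in bits = 1 * 10^6 * 5 / 1000
BDP in bits = 5000
BDP in bytes = 5000 / 8 = 625

625


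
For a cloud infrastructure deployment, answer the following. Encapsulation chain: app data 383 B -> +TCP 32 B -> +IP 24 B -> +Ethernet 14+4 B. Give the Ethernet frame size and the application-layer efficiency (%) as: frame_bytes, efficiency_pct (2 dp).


TCP segment = 383 + 32 = 415 B
IP packet = 415 + 24 = 439 B
Ethernet frame = 439 + 14 + 4 = 457 B
Efficiency = app / frame = 383 / 457 = 0.838074 = 83.8074% -> 83.81% (2 dp)

457, 83.81


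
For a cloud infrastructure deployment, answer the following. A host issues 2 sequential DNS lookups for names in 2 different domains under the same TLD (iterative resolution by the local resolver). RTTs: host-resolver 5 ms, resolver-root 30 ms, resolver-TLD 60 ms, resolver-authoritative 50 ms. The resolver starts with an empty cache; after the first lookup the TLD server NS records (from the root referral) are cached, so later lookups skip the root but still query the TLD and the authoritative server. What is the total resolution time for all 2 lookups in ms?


Lookup 1 (cold cache): local + root + TLD + auth = 5 + 30 + 60 + 50 = 145 ms
Lookups 2..2 (TLD NS cached -> skip root; new domain -> still ask TLD and auth): local + TLD + auth = 5 + 60 + 50 = 115 ms each
Remaining 1 lookups: 1 * 115 = 115 ms
Total = 145 + 115 = 260 ms

260


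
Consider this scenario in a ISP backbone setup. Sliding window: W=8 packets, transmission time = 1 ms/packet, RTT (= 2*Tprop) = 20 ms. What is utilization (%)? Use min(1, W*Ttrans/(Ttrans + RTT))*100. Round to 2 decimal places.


Given: W = 8, Ttrans = 1 ms, RTT = 20 ms (= 2 * Tprop, Tprop = 10 ms)
Cycle time = Ttrans + RTT = 1 + 20 = 21 ms (first packet sent until its ACK returns)
W * Ttrans = 8 * 1 = 8 ms of sending per cycle
W * Ttrans / (Ttrans + RTT) = 8 / 21 = 0.380952
U = min(1, 0.380952) = 0.380952
U% = 38.10%

38.10


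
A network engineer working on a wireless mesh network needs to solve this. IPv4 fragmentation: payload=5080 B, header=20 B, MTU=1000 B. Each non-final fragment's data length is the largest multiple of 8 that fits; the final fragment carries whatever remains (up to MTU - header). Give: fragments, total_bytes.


Max data per non-final fragment = floor((MTU - header)/8)*8 = floor((1000 - 20)/8)*8 = floor(980/8)*8 = 976 B
Final fragment needs no 8-byte alignment: it can carry up to MTU - header = 980 B
Non-final fragments needed = ceil((payload - 980) / 976) = ceil(4100/976) = ceil(4.2008) = 5
Number of fragments = 5 + 1 = 6
Fragment sizes (data): 5 * 976 B + 200 B (last, 200 <= 980 OK)
Total bytes sent = payload + n_frags * header = 5080 + 6*20 = 5080 + 120 = 5200 B

6, 5200


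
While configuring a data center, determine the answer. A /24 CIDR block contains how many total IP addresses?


Given: CIDR prefix /24
Host bits = 32 - 24 = 8
Total addresses = 2^8 = 256

256


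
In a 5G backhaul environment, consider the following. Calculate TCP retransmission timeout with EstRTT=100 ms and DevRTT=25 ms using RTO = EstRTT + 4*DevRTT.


Given: EstRTT = 100 ms, DevRTT = 25 ms
Timeout = EstRTT + 4 * DevRTT
4 * DevRTT = 4 * 25 = 100
Timeout = 100 + 100 = 200 ms

200


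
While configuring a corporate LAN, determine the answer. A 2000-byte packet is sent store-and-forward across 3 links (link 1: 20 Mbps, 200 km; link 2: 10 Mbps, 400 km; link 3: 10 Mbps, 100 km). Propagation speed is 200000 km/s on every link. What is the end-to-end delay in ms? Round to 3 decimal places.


Packet = 2000 bytes = 16000 bits. Store-and-forward: sum (t_trans + t_prop) per link.
Link 1: t_trans = 16000/(20*10^6) s = 0.8000 ms; t_prop = 200/200000 s = 1.0000 ms; subtotal = 1.8000 ms
Link 2: t_trans = 16000/(10*10^6) s = 1.6000 ms; t_prop = 400/200000 s = 2.0000 ms; subtotal = 3.6000 ms
Link 3: t_trans = 16000/(10*10^6) s = 1.6000 ms; t_prop = 100/200000 s = 0.5000 ms; subtotal = 2.1000 ms
End-to-end = 1.8000 + 3.6000 + 2.1000 = 7.5000 ms -> 7.500 ms (3 dp)

7.500


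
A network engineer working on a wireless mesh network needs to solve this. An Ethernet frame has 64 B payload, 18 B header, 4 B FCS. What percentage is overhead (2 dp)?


Given: payload = 64 B, header = 18 B, trailer = 4 B
Overhead bytes = header + trailer = 18 + 4 = 22
Total frame = payload + overhead = 64 + 22 = 86
Overhead % = 22 / 86 * 100 = 25.5814% -> 25.58% (2 dp)

25.58


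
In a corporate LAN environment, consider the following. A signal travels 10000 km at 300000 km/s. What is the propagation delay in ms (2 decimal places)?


Given: distance = 10000 km, speed = 300000 km/s
Delay = distance / speed = 10000 / 300000 seconds
Delay in ms = 10000 * 1000 / 300000
Delay = 33.3333 ms
Rounded to 2 dp = 33.33 ms

33.33


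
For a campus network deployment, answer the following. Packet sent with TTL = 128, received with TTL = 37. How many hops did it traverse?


Given: initial TTL = 128, received TTL = 37
Hops = initial TTL - received TTL
Hops = 128 - 37 = 91

91


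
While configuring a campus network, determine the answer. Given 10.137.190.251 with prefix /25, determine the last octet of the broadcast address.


Given: IP = 10.137.190.251, prefix = /25
Host bits = 32 - 25 = 7
Network last octet = 251 AND mask = 128
Host part size = 2^7 - 1 = 127
Broadcast last octet = 128 OR 127 = 255

255


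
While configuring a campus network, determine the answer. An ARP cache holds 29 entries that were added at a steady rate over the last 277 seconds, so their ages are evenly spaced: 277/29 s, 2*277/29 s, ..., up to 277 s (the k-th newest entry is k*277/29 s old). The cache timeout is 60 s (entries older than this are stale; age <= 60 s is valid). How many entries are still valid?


Ages are k * 277/29 s for k = 1..29 (spacing = 9.5517 s).
Entry k is valid iff k * 277/29 <= 60 iff k <= 29 * 60 / 277 = 6.2816
n_valid = floor(6.2816) = 6
(n_stale = 29 - 6 = 23)

6


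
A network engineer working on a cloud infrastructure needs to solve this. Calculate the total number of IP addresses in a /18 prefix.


Given: CIDR prefix /18
Host bits = 32 - 18 = 14
Total addresses = 2^14 = 16384

16384


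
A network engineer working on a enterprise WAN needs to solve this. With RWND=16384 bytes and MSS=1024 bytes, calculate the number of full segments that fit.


Given: RWND = 16384 bytes, MSS = 1024 bytes
Full segments = floor(RWND / MSS)
Full segments = floor(16384 / 1024)
Full segments = floor(16.0) = 16

16


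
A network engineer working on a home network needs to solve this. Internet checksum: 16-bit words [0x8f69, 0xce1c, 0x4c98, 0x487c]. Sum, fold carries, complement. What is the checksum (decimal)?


Given words: [0x8f69, 0xce1c, 0x4c98, 0x487c]
Step 1: Sum all words
Raw sum = 36713 + 52764 + 19608 + 18556 = 127641
Step 2: Fold carry: (62105 + 1) = 62106
One's complement = ~62106 & 0xFFFF = 3429

3429


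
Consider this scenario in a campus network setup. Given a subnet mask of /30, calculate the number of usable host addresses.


Given: subnet mask /30
Host bits = 32 - 30 = 2
Total addresses = 2^2 = 4
Usable hosts = 4 - 2 (network + broadcast) = 2

2


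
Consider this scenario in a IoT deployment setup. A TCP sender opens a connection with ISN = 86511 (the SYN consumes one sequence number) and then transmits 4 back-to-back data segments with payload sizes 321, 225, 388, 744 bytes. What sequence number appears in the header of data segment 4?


The SYN occupies sequence number ISN = 86511, so the first data byte is ISN + 1 = 86512.
SEQ of data segment i = (ISN + 1) + sum of payload sizes of segments 1..i-1.
Segment 1: SEQ = 86512, payload = 321 bytes
Segment 2: SEQ = 86833, payload = 225 bytes
Segment 3: SEQ = 87058, payload = 388 bytes
Segment 4: SEQ = 87446, payload = 744 bytes
SEQ of segment 4 = 86512 + 321 + 225 + 388 = 87446

87446


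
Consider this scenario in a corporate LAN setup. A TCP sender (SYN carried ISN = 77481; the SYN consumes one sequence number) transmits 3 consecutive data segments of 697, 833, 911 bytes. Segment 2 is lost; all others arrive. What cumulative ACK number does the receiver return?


SYN uses sequence number 77481; first data byte = ISN + 1 = 77482.
Segment 1: SEQ = 77482, len = 697 B, covers [77482, 78178]
Segment 2: SEQ = 78179, len = 833 B, covers [78179, 79011] [LOST]
Segment 3: SEQ = 79012, len = 911 B, covers [79012, 79922]
In-order data received: bytes [77482, 78178] (segments 1..1).
Segment 2 missing -> gap begins at byte 78179; later segments buffered out of order.
Cumulative ACK = next expected in-order byte = 77482 + 697 = 78179

78179


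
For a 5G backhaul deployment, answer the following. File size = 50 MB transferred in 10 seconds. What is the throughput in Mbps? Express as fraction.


Given: file = 50 MB, time = 10 s
File in Mb = 50 * 8 = 400 Mb
Throughput = 400 / 10 Mbps
Throughput = 40 Mbps

40


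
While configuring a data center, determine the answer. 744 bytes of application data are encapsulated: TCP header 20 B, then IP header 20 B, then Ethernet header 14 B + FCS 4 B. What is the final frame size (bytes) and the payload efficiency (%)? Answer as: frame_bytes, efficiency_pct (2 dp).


TCP segment = 744 + 20 = 764 B
IP packet = 764 + 20 = 784 B
Ethernet frame = 784 + 14 + 4 = 802 B
Efficiency = app / frame = 744 / 802 = 0.927681 = 92.7681% -> 92.77% (2 dp)

802, 92.77


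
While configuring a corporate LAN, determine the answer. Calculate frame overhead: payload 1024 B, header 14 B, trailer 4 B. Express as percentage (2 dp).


Given: payload = 1024 B, header = 14 B, trailer = 4 B
Overhead bytes = header + trailer = 14 + 4 = 18
Total frame = payload + overhead = 1024 + 18 = 1042
Overhead % = 18 / 1042 * 100 = 1.7274% -> 1.73% (2 dp)

1.73


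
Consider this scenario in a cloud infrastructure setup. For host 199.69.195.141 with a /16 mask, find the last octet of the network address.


Given: IP = 199.69.195.141, prefix = /16
Subnet mask = 255.255.0.0
Last octet of IP: 141
Last octet of mask: 0
Network last octet = 141 AND 0 = 0

0


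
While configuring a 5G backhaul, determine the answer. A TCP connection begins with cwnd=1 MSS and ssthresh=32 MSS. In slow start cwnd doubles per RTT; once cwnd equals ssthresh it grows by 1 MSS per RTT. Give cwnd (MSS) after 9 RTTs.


RTT 0: cwnd = 1 MSS (initial)
RTT 1: cwnd = 2 MSS (slow start, doubled)
RTT 2: cwnd = 4 MSS (slow start, doubled)
RTT 3: cwnd = 8 MSS (slow start, doubled)
RTT 4: cwnd = 16 MSS (slow start, doubled)
RTT 5: cwnd = 32 MSS (slow start, doubled)
RTT 6: cwnd = 33 MSS (congestion avoidance, +1)
RTT 7: cwnd = 34 MSS (congestion avoidance, +1)
RTT 8: cwnd = 35 MSS (congestion avoidance, +1)
RTT 9: cwnd = 36 MSS (congestion avoidance, +1)

36


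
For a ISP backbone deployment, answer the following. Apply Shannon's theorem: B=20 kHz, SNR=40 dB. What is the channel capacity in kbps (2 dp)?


Given: B = 20 kHz, SNR = 40 dB
SNR linear = 10^(40/10) = 10000
1 + SNR = 10001
log2(10001) = 13.2878566418
C = 20 * 1000 * 13.2878566418 = 265757.1328 bps
C = 265.757133 kbps -> 265.76 kbps (2 dp)

265.76


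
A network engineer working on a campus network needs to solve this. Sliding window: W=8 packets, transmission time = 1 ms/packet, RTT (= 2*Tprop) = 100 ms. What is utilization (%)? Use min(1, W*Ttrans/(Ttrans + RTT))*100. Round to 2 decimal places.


Given: W = 8, Ttrans = 1 ms, RTT = 100 ms (= 2 * Tprop, Tprop = 50 ms)
Cycle time = Ttrans + RTT = 1 + 100 = 101 ms (first packet sent until its ACK returns)
W * Ttrans = 8 * 1 = 8 ms of sending per cycle
W * Ttrans / (Ttrans + RTT) = 8 / 101 = 0.079208
U = min(1, 0.079208) = 0.079208
U% = 7.92%

7.92


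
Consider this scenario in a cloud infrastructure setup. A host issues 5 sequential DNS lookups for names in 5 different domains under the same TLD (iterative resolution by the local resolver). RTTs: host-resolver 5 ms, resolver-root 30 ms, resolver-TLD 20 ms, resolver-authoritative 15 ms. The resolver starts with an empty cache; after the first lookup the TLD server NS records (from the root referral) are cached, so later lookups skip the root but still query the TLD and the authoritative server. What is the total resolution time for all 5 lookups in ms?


Lookup 1 (cold cache): local + root + TLD + auth = 5 + 30 + 20 + 15 = 70 ms
Lookups 2..5 (TLD NS cached -> skip root; new domain -> still ask TLD and auth): local + TLD + auth = 5 + 20 + 15 = 40 ms each
Remaining 4 lookups: 4 * 40 = 160 ms
Total = 70 + 160 = 230 ms

230


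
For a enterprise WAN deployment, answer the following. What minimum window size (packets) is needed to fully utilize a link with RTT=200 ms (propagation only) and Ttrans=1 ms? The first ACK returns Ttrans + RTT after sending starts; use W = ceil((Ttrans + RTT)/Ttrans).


Given: Ttrans = 1 ms, RTT = 200 ms (= 2 * Tprop, Tprop = 100 ms)
Time until first ACK returns = Ttrans + RTT = 1 + 200 = 201 ms
Need W * Ttrans >= Ttrans + RTT  ->  W >= (Ttrans + RTT) / Ttrans
(Ttrans + RTT) / Ttrans = 201 / 1 = 201
W_min = ceil(201) = 201

201


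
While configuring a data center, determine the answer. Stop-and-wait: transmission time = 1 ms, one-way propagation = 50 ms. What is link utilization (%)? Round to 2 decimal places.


Given: Ttrans = 1 ms, Tprop = 50 ms
RTT = 2 * Tprop = 2 * 50 = 100 ms
U = Ttrans / (Ttrans + RTT)
U = 1 / (1 + 100)
U = 1 / 101 = 0.009901
U% = 0.99%

0.99


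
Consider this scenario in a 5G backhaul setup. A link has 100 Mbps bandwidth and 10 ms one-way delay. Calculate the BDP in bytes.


Given: bandwidth = 100 Mbps, delay = 10 ms
BDP in bits = 100 * 10^6 * 10 / 1000
BDP in bits = 1000000
BDP in bytes = 1000000 / 8 = 125000

125000


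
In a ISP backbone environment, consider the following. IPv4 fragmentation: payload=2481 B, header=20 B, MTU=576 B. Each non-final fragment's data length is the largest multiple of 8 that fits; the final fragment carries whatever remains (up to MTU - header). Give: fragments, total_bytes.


Max data per non-final fragment = floor((MTU - header)/8)*8 = floor((576 - 20)/8)*8 = floor(556/8)*8 = 552 B
Final fragment needs no 8-byte alignment: it can carry up to MTU - header = 556 B
Non-final fragments needed = ceil((payload - 556) / 552) = ceil(1925/552) = ceil(3.4873) = 4
Number of fragments = 4 + 1 = 5
Fragment sizes (data): 4 * 552 B + 273 B (last, 273 <= 556 OK)
Total bytes sent = payload + n_frags * header = 2481 + 5*20 = 2481 + 100 = 2581 B

5, 2581


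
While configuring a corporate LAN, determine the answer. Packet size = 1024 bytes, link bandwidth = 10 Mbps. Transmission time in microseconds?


Given: packet = 1024 bytes, bandwidth = 10 Mbps
Packet in bits = 1024 * 8 = 8192 bits
Bandwidth = 10 * 10^6 = 10000000 bps
Time = 8192 / 10000000 seconds
Time in us = 8192 * 10^6 / 10000000 = 819.2

819.2


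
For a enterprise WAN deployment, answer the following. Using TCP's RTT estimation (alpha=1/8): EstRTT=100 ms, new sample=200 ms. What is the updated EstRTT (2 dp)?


Given: EstRTT = 100 ms, SampleRTT = 200 ms, alpha = 1/8
New EstRTT = (1 - alpha) * EstRTT + alpha * SampleRTT
(7/8) * 100 = 87.5
(1/8) * 200 = 25
New EstRTT = 87.5 + 25 = 112.5 ms -> 112.50 ms (2 dp)

112.50


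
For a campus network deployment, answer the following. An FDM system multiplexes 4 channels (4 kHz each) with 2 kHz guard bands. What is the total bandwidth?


Given: 4 channels, 4 kHz each, guard = 2 kHz
Channel bandwidth = 4 * 4 = 16 kHz
Guard bands = 3 gaps * 2 kHz = 6 kHz
Total = 16 + 6 = 22 kHz

22


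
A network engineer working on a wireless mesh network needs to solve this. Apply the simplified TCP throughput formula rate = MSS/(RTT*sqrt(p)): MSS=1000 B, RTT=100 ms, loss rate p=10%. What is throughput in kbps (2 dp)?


Given: MSS = 1000 bytes, RTT = 100 ms, loss = 10%
RTT in seconds = 100 / 1000 = 0.1
Loss rate = 10% = 0.1
sqrt(loss) = sqrt(0.1) = 0.316227766017
Throughput (bytes/s) = 1000 / (0.1 * 0.316227766017) = 31622.7766
Throughput (kbps) = 31622.7766 * 8 / 1000 = 252.982213 -> 252.98 kbps (2 dp)

252.98


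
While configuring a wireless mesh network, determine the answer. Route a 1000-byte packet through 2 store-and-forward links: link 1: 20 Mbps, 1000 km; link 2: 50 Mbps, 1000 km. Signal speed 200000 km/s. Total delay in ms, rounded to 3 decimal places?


Packet = 1000 bytes = 8000 bits. Store-and-forward: sum (t_trans + t_prop) per link.
Link 1: t_trans = 8000/(20*10^6) s = 0.4000 ms; t_prop = 1000/200000 s = 5.0000 ms; subtotal = 5.4000 ms
Link 2: t_trans = 8000/(50*10^6) s = 0.1600 ms; t_prop = 1000/200000 s = 5.0000 ms; subtotal = 5.1600 ms
End-to-end = 5.4000 + 5.1600 = 10.5600 ms -> 10.560 ms (3 dp)

10.560


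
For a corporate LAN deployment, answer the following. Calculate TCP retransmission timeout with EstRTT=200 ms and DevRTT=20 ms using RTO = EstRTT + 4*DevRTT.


Given: EstRTT = 200 ms, DevRTT = 20 ms
Timeout = EstRTT + 4 * DevRTT
4 * DevRTT = 4 * 20 = 80
Timeout = 200 + 80 = 280 ms

280


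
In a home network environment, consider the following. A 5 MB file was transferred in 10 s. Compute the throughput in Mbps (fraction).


Given: file = 5 MB, time = 10 s
File in Mb = 5 * 8 = 40 Mb
Throughput = 40 / 10 Mbps
Throughput = 4 Mbps

4


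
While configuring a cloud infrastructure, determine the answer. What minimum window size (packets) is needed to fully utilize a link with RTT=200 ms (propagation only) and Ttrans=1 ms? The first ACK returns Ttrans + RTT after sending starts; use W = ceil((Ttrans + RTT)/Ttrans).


Given: Ttrans = 1 ms, RTT = 200 ms (= 2 * Tprop, Tprop = 100 ms)
Time until first ACK returns = Ttrans + RTT = 1 + 200 = 201 ms
Need W * Ttrans >= Ttrans + RTT  ->  W >= (Ttrans + RTT) / Ttrans
(Ttrans + RTT) / Ttrans = 201 / 1 = 201
W_min = ceil(201) = 201

201


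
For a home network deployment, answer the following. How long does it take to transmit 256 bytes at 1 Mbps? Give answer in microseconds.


Given: packet = 256 bytes, bandwidth = 1 Mbps
Packet in bits = 256 * 8 = 2048 bits
Bandwidth = 1 * 10^6 = 1000000 bps
Time = 2048 / 1000000 seconds
Time in us = 2048 * 10^6 / 1000000 = 2048

2048


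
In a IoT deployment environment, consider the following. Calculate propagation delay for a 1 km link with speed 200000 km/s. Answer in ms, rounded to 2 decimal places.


Given: distance = 1 km, speed = 200000 km/s
Delay = distance / speed = 1 / 200000 seconds
Delay in ms = 1 * 1000 / 200000
Delay = 0.0050 ms
Rounded to 2 dp = 0.01 ms

0.01


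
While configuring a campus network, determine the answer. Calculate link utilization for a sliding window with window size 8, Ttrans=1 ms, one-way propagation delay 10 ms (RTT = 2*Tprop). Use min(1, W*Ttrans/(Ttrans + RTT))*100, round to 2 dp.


Given: W = 8, Ttrans = 1 ms, RTT = 20 ms (= 2 * Tprop, Tprop = 10 ms)
Cycle time = Ttrans + RTT = 1 + 20 = 21 ms (first packet sent until its ACK returns)
W * Ttrans = 8 * 1 = 8 ms of sending per cycle
W * Ttrans / (Ttrans + RTT) = 8 / 21 = 0.380952
U = min(1, 0.380952) = 0.380952
U% = 38.10%

38.10


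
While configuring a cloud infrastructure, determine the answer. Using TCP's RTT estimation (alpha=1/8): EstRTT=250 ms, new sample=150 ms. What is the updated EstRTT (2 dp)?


Given: EstRTT = 250 ms, SampleRTT = 150 ms, alpha = 1/8
New EstRTT = (1 - alpha) * EstRTT + alpha * SampleRTT
(7/8) * 250 = 218.75
(1/8) * 150 = 18.75
New EstRTT = 218.75 + 18.75 = 237.5 ms -> 237.50 ms (2 dp)

237.50


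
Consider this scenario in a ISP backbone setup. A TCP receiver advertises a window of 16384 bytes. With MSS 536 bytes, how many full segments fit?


Given: RWND = 16384 bytes, MSS = 536 bytes
Full segments = floor(RWND / MSS)
Full segments = floor(16384 / 536)
Full segments = floor(30.5672) = 30

30
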